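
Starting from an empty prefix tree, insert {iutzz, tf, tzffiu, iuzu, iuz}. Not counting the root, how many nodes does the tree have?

14

Insert word by word; a character creates a node only if that edge doesn't already exist:
  "iutzz" → 5 new (i, u, t, z, z)
  "tf" → 2 new (t, f)
  "tzffiu" → prefix "t" already present; 5 new (z, f, f, i, u)
  "iuzu" → prefix "iu" already present; 2 new (z, u)
  "iuz" → prefix "iuz" already present; 0 new (none)
Total nodes = 5 + 2 + 5 + 2 + 0 = 14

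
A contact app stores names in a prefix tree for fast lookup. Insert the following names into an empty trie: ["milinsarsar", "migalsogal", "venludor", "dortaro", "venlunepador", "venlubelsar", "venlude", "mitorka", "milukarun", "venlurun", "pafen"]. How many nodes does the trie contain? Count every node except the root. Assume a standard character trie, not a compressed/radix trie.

67

Count nodes per top-level branch (shared prefixes stored once):
  'd'-branch (dortaro): 7 nodes
  'm'-branch (migalsogal, milinsarsar, milukarun, mitorka): 30 nodes
  'p'-branch (pafen): 5 nodes
  'v'-branch (venlubelsar, venlude, venludor, venlunepador, venlurun): 25 nodes
Sum: 67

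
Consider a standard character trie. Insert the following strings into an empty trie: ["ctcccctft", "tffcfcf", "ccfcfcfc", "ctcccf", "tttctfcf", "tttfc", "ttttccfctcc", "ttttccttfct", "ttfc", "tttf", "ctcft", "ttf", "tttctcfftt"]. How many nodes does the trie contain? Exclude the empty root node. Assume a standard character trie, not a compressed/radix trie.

Insert word by word; a character creates a node only if that edge doesn't already exist:
  "ctcccctft" → 9 new (c, t, c, c, c, c, t, f, t)
  "tffcfcf" → 7 new (t, f, f, c, f, c, f)
  "ccfcfcfc" → prefix "c" already present; 7 new (c, f, c, f, c, f, c)
  "ctcccf" → prefix "ctccc" already present; 1 new (f)
  "tttctfcf" → prefix "t" already present; 7 new (t, t, c, t, f, c, f)
  "tttfc" → prefix "ttt" already present; 2 new (f, c)
  "ttttccfctcc" → prefix "ttt" already present; 8 new (t, c, c, f, c, t, c, c)
  "ttttccttfct" → prefix "ttttcc" already present; 5 new (t, t, f, c, t)
  "ttfc" → prefix "tt" already present; 2 new (f, c)
  "tttf" → prefix "tttf" already present; 0 new (none)
  "ctcft" → prefix "ctc" already present; 2 new (f, t)
  "ttf" → prefix "ttf" already present; 0 new (none)
  "tttctcfftt" → prefix "tttct" already present; 5 new (c, f, f, t, t)
Total nodes = 9 + 7 + 7 + 1 + 7 + 2 + 8 + 5 + 2 + 0 + 2 + 0 + 5 = 55

55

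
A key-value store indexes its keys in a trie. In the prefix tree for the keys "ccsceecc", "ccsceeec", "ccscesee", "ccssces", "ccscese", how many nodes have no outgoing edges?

4

A leaf is a node with no children — equivalently, the end of a word that is not a proper prefix of any other stored word.
Those words: "ccsceecc", "ccsceeec", "ccscesee", "ccssces"
Leaf count: 4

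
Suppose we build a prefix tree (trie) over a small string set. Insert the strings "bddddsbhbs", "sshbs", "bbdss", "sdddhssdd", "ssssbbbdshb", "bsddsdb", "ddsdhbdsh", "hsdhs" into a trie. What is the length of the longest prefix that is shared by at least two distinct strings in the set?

Equivalently: take the maximum, over all pairs, of their longest common prefix length.
"sshbs" and "ssssbbbdshb" agree on "ss" (2 characters) before diverging; nothing deeper is shared.
Longest shared-prefix length: 2

2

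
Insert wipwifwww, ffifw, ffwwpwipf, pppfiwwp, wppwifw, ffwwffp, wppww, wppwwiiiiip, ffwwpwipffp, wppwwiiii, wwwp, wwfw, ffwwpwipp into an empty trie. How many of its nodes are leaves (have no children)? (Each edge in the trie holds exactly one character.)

A leaf is a node with no children — equivalently, the end of a word that is not a proper prefix of any other stored word.
Those words: "ffifw", "ffwwffp", "ffwwpwipffp", "ffwwpwipp", "pppfiwwp", "wipwifwww", "wppwifw", "wppwwiiiiip", "wwfw", "wwwp"
Leaf count: 10

10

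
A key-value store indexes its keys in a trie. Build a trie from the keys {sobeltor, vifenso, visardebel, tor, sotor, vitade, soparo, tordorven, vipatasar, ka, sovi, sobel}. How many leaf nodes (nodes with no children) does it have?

Leaves are exactly the stored words that no other stored word extends.
Those words: "ka", "sobeltor", "soparo", "sotor", "sovi", "tordorven", "vifenso", "vipatasar", "visardebel", "vitade"
Leaf count: 10

10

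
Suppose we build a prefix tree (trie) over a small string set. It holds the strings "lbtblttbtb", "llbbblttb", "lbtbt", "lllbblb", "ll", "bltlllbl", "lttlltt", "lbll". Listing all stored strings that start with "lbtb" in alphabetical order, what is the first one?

lbtblttbtb

DFS of the "lbtb" subtree visits, in order: "lbtblttbtb", "lbtbt"
Position 1: lbtblttbtb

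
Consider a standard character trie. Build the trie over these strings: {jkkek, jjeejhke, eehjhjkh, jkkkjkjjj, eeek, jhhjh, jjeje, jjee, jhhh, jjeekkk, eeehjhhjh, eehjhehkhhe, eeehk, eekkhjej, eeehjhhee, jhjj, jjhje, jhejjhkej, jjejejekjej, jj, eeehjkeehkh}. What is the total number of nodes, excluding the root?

83

Count nodes per top-level branch (shared prefixes stored once):
  'e'-branch (eeehjhhee, eeehjhhjh, eeehjkeehkh, eeehk, eeek, eehjhehkhhe, eehjhjkh, eekkhjej): 37 nodes
  'j'-branch (jhejjhkej, jhhh, jhhjh, jhjj, jj, jjee, jjeejhke, jjeekkk, jjeje, jjejejekjej, jjhje, jkkek, jkkkjkjjj): 46 nodes
Sum: 83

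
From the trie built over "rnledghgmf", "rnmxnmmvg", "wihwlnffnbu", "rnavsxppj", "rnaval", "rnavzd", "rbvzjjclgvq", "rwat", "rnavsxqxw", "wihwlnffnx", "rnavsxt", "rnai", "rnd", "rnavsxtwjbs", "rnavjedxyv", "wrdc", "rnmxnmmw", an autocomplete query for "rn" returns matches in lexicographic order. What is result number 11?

DFS of the "rn" subtree visits, in order: "rnai", "rnaval", "rnavjedxyv", "rnavsxppj", "rnavsxqxw", "rnavsxt", "rnavsxtwjbs", "rnavzd", "rnd", "rnledghgmf", "rnmxnmmvg", "rnmxnmmw"
Position 11: rnmxnmmvg

rnmxnmmvg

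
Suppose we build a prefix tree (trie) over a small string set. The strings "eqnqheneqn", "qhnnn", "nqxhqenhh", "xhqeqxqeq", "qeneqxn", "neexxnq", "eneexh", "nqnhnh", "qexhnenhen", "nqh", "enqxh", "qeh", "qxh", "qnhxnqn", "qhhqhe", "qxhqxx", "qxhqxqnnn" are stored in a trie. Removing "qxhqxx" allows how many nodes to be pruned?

1

Walk "qxhqxx" from the leaf back toward the root, removing each node that no remaining word uses.
The suffix "x" (1 node) is used only by "qxhqxx"; the node for "qxhqx" still has the child "q", so pruning stops there.
Nodes removed: 1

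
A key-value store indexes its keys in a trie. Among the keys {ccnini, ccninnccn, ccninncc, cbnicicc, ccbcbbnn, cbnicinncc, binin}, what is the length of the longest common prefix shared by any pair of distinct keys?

8

Look for the deepest trie node that still has at least two words in its subtree.
e.g. "ccninncc" and "ccninnccn" share the prefix "ccninncc" of length 8; no pair shares a longer one.
Longest shared-prefix length: 8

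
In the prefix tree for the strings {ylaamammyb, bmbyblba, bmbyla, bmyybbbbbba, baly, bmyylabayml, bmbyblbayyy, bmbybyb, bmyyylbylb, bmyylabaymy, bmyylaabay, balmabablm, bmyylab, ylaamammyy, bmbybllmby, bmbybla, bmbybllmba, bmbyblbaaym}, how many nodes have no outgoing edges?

16

Leaves are exactly the stored words that no other stored word extends.
Those words: "balmabablm", "baly", "bmbybla", "bmbyblbaaym", "bmbyblbayyy", "bmbybllmba", "bmbybllmby", "bmbybyb", "bmbyla", "bmyybbbbbba", "bmyylaabay", "bmyylabayml", "bmyylabaymy", "bmyyylbylb", "ylaamammyb", "ylaamammyy"
Leaf count: 16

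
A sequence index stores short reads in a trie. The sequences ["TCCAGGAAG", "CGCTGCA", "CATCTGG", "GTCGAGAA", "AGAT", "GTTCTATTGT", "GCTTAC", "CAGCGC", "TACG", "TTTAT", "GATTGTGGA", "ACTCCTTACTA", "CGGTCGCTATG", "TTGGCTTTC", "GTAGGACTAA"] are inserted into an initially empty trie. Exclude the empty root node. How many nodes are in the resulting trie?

Insert word by word; a character creates a node only if that edge doesn't already exist:
  "TCCAGGAAG" → 9 new (T, C, C, A, G, G, A, A, G)
  "CGCTGCA" → 7 new (C, G, C, T, G, C, A)
  "CATCTGG" → prefix "C" already present; 6 new (A, T, C, T, G, G)
  "GTCGAGAA" → 8 new (G, T, C, G, A, G, A, A)
  "AGAT" → 4 new (A, G, A, T)
  "GTTCTATTGT" → prefix "GT" already present; 8 new (T, C, T, A, T, T, G, T)
  "GCTTAC" → prefix "G" already present; 5 new (C, T, T, A, C)
  "CAGCGC" → prefix "CA" already present; 4 new (G, C, G, C)
  "TACG" → prefix "T" already present; 3 new (A, C, G)
  "TTTAT" → prefix "T" already present; 4 new (T, T, A, T)
  "GATTGTGGA" → prefix "G" already present; 8 new (A, T, T, G, T, G, G, A)
  "ACTCCTTACTA" → prefix "A" already present; 10 new (C, T, C, C, T, T, A, C, T, A)
  "CGGTCGCTATG" → prefix "CG" already present; 9 new (G, T, C, G, C, T, A, T, G)
  "TTGGCTTTC" → prefix "TT" already present; 7 new (G, G, C, T, T, T, C)
  "GTAGGACTAA" → prefix "GT" already present; 8 new (A, G, G, A, C, T, A, A)
Total nodes = 9 + 7 + 6 + 8 + 4 + 8 + 5 + 4 + 3 + 4 + 8 + 10 + 9 + 7 + 8 = 100

100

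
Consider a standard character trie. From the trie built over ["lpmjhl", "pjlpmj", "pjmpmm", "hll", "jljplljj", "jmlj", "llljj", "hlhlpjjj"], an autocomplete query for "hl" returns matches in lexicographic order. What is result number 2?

hll

Words with prefix "hl", in lexicographic order: "hlhlpjjj", "hll"
Position 2: hll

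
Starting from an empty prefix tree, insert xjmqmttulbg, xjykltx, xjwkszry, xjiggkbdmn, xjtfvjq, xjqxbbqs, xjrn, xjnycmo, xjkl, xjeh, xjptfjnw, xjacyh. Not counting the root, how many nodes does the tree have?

62

Insert word by word; a character creates a node only if that edge doesn't already exist:
  "xjmqmttulbg" → 11 new (x, j, m, q, m, t, t, u, l, b, g)
  "xjykltx" → prefix "xj" already present; 5 new (y, k, l, t, x)
  "xjwkszry" → prefix "xj" already present; 6 new (w, k, s, z, r, y)
  "xjiggkbdmn" → prefix "xj" already present; 8 new (i, g, g, k, b, d, m, n)
  "xjtfvjq" → prefix "xj" already present; 5 new (t, f, v, j, q)
  "xjqxbbqs" → prefix "xj" already present; 6 new (q, x, b, b, q, s)
  "xjrn" → prefix "xj" already present; 2 new (r, n)
  "xjnycmo" → prefix "xj" already present; 5 new (n, y, c, m, o)
  "xjkl" → prefix "xj" already present; 2 new (k, l)
  "xjeh" → prefix "xj" already present; 2 new (e, h)
  "xjptfjnw" → prefix "xj" already present; 6 new (p, t, f, j, n, w)
  "xjacyh" → prefix "xj" already present; 4 new (a, c, y, h)
Total nodes = 11 + 5 + 6 + 8 + 5 + 6 + 2 + 5 + 2 + 2 + 6 + 4 = 62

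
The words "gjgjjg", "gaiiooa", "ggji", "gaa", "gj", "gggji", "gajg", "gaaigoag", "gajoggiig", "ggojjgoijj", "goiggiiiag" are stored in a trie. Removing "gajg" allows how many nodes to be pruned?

1

A node on "gajg"'s path can go only if nothing else ends at it or branches off below it.
The suffix "g" (1 node) is used only by "gajg"; the node for "gaj" still has the child "o", so pruning stops there.
Nodes removed: 1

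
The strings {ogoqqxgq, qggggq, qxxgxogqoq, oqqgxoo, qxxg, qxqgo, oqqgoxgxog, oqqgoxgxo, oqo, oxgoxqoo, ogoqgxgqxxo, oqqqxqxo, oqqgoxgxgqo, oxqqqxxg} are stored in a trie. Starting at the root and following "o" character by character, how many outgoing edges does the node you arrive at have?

The children of the "o" node are the distinct next characters among strings starting with "o".
Characters that immediately follow "o" among the stored strings: {g, q, x}.
That node has 3 child edges.

3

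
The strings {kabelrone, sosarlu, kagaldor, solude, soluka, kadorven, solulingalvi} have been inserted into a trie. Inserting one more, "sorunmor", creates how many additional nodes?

The longest prefix of "sorunmor" already in the trie is "so" (length 2).
Each of the 6 remaining characters creates one node.

6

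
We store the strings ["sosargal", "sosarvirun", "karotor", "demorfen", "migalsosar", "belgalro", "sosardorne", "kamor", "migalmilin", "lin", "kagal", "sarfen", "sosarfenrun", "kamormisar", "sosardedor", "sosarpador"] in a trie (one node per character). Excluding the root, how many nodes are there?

Trace insertions, counting only characters that open a new branch:
  "sosargal" → 8 new (s, o, s, a, r, g, a, l)
  "sosarvirun" → prefix "sosar" already present; 5 new (v, i, r, u, n)
  "karotor" → 7 new (k, a, r, o, t, o, r)
  "demorfen" → 8 new (d, e, m, o, r, f, e, n)
  "migalsosar" → 10 new (m, i, g, a, l, s, o, s, a, r)
  "belgalro" → 8 new (b, e, l, g, a, l, r, o)
  "sosardorne" → prefix "sosar" already present; 5 new (d, o, r, n, e)
  "kamor" → prefix "ka" already present; 3 new (m, o, r)
  "migalmilin" → prefix "migal" already present; 5 new (m, i, l, i, n)
  "lin" → 3 new (l, i, n)
  "kagal" → prefix "ka" already present; 3 new (g, a, l)
  "sarfen" → prefix "s" already present; 5 new (a, r, f, e, n)
  "sosarfenrun" → prefix "sosar" already present; 6 new (f, e, n, r, u, n)
  "kamormisar" → prefix "kamor" already present; 5 new (m, i, s, a, r)
  "sosardedor" → prefix "sosard" already present; 4 new (e, d, o, r)
  "sosarpador" → prefix "sosar" already present; 5 new (p, a, d, o, r)
Total nodes = 8 + 5 + 7 + 8 + 10 + 8 + 5 + 3 + 5 + 3 + 3 + 5 + 6 + 5 + 4 + 5 = 90

90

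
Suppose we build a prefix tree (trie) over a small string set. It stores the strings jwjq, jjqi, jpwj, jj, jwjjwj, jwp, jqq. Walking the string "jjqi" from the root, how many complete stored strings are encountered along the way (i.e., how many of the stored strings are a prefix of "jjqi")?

2

Walk "jjqi" from the root; an end-of-word marker is hit whenever a stored word is a prefix of "jjqi".
Prefixes of the query that are stored words: "jj", "jjqi"
Count: 2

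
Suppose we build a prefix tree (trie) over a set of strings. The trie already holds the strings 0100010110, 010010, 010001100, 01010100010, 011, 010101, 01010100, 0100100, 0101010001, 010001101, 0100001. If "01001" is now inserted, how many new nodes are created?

0

Every character of "01001" already lies on an existing path (it is a prefix of some stored word).
No new nodes are needed: 0.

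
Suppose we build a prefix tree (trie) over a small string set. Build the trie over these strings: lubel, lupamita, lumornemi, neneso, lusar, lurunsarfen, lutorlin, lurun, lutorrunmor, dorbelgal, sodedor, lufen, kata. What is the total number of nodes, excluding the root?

71

Trace insertions, counting only characters that open a new branch:
  "lubel" → 5 new (l, u, b, e, l)
  "lupamita" → prefix "lu" already present; 6 new (p, a, m, i, t, a)
  "lumornemi" → prefix "lu" already present; 7 new (m, o, r, n, e, m, i)
  "neneso" → 6 new (n, e, n, e, s, o)
  "lusar" → prefix "lu" already present; 3 new (s, a, r)
  "lurunsarfen" → prefix "lu" already present; 9 new (r, u, n, s, a, r, f, e, n)
  "lutorlin" → prefix "lu" already present; 6 new (t, o, r, l, i, n)
  "lurun" → prefix "lurun" already present; 0 new (none)
  "lutorrunmor" → prefix "lutor" already present; 6 new (r, u, n, m, o, r)
  "dorbelgal" → 9 new (d, o, r, b, e, l, g, a, l)
  "sodedor" → 7 new (s, o, d, e, d, o, r)
  "lufen" → prefix "lu" already present; 3 new (f, e, n)
  "kata" → 4 new (k, a, t, a)
Total nodes = 5 + 6 + 7 + 6 + 3 + 9 + 6 + 0 + 6 + 9 + 7 + 3 + 4 = 71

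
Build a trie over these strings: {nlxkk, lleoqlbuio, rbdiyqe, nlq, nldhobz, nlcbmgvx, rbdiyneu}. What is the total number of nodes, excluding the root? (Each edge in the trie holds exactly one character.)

Insert word by word; a character creates a node only if that edge doesn't already exist:
  "nlxkk" → 5 new (n, l, x, k, k)
  "lleoqlbuio" → 10 new (l, l, e, o, q, l, b, u, i, o)
  "rbdiyqe" → 7 new (r, b, d, i, y, q, e)
  "nlq" → prefix "nl" already present; 1 new (q)
  "nldhobz" → prefix "nl" already present; 5 new (d, h, o, b, z)
  "nlcbmgvx" → prefix "nl" already present; 6 new (c, b, m, g, v, x)
  "rbdiyneu" → prefix "rbdiy" already present; 3 new (n, e, u)
Total nodes = 5 + 10 + 7 + 1 + 5 + 6 + 3 = 37

37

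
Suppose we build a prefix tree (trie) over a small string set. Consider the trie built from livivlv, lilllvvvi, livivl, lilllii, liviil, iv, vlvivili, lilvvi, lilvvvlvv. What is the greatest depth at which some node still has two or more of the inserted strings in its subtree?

6

Equivalently: take the maximum, over all pairs, of their longest common prefix length.
"livivl" and "livivlv" agree on "livivl" (6 characters) before diverging; nothing deeper is shared.
Longest shared-prefix length: 6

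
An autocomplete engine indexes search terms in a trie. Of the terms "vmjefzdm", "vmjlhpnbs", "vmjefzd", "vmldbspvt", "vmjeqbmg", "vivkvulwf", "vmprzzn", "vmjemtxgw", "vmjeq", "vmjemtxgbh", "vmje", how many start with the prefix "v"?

11

Filter for entries beginning with "v":
Words under "v": vivkvulwf, vmje, vmjefzd, vmjefzdm, vmjemtxgbh, vmjemtxgw, vmjeq, vmjeqbmg, vmjlhpnbs, vmldbspvt, vmprzzn
Count: 11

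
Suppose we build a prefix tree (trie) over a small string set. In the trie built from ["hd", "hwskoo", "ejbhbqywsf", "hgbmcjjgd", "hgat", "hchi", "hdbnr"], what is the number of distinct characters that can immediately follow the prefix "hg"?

2

Walk "hg" from the root, arriving at one node.
Distinct next characters after "hg": a, b.
That node has 2 child edges.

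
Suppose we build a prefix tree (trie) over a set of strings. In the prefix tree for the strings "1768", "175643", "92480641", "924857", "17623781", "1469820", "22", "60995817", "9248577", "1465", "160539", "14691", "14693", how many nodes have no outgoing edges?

Leaves are exactly the stored words that no other stored word extends.
Those words: "1465", "14691", "14693", "1469820", "160539", "175643", "17623781", "1768", "22", "60995817", "92480641", "9248577"
Leaf count: 12

12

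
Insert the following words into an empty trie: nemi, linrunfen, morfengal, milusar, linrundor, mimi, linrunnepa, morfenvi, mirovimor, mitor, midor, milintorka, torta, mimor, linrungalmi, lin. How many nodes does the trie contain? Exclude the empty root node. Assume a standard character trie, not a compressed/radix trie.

Count nodes per top-level branch (shared prefixes stored once):
  'l'-branch (lin, linrundor, linrunfen, linrungalmi, linrunnepa): 21 nodes
  'm'-branch (midor, milintorka, milusar, mimi, mimor, mirovimor, mitor, morfengal, morfenvi): 41 nodes
  'n'-branch (nemi): 4 nodes
  't'-branch (torta): 5 nodes
Sum: 71

71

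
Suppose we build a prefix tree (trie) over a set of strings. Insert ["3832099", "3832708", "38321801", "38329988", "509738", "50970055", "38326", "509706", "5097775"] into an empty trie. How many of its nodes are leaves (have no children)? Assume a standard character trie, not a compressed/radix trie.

Leaves are exactly the stored words that no other stored word extends.
Those words: "3832099", "38321801", "38326", "3832708", "38329988", "50970055", "509706", "509738", "5097775"
Leaf count: 9

9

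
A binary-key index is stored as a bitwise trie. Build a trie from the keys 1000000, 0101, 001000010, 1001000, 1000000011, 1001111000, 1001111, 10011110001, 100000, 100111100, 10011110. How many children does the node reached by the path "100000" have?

1

Follow the path "100000" to its node, then look at its outgoing edges.
Distinct next characters after "100000": 0.
That node has 1 child edge.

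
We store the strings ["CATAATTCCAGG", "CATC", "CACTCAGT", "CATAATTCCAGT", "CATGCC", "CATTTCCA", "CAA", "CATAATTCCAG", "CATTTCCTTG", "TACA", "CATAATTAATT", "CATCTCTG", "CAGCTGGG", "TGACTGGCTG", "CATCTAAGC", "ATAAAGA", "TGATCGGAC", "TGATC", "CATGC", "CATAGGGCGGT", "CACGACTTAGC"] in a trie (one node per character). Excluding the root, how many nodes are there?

91

Count nodes per top-level branch (shared prefixes stored once):
  'A'-branch (ATAAAGA): 7 nodes
  'C'-branch (CAA, CACGACTTAGC, CACTCAGT, CAGCTGGG, CATAATTAATT, CATAATTCCAG, CATAATTCCAGG, CATAATTCCAGT, CATAGGGCGGT, CATC, CATCTAAGC, CATCTCTG, CATGC, CATGCC, CATTTCCA, CATTTCCTTG): 65 nodes
  'T'-branch (TACA, TGACTGGCTG, TGATC, TGATCGGAC): 19 nodes
Sum: 91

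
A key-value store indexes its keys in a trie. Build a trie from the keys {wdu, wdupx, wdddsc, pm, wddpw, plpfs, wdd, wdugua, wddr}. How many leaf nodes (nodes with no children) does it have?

7

Leaves are exactly the stored words that no other stored word extends.
Those words: "plpfs", "pm", "wdddsc", "wddpw", "wddr", "wdugua", "wdupx"
Leaf count: 7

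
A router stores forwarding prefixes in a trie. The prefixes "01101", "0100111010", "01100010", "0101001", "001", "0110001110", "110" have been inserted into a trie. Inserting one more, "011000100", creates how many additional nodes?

1

"01100010" is already a path in the trie; the remaining "0" must be added.
Each of the 1 remaining characters creates one node.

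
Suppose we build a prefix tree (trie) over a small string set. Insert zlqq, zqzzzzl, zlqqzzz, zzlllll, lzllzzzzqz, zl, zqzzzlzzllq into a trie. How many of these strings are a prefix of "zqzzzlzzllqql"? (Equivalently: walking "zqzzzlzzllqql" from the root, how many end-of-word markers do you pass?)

Walk "zqzzzlzzllqql" from the root; an end-of-word marker is hit whenever a stored word is a prefix of "zqzzzlzzllqql".
Prefixes of the query that are stored words: "zqzzzlzzllq"
Count: 1

1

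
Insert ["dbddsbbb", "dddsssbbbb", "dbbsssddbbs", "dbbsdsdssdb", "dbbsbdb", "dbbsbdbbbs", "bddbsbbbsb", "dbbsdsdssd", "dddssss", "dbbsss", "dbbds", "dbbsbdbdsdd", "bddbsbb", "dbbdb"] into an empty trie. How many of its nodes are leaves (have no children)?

A leaf is a node with no children — equivalently, the end of a word that is not a proper prefix of any other stored word.
Those words: "bddbsbbbsb", "dbbdb", "dbbds", "dbbsbdbbbs", "dbbsbdbdsdd", "dbbsdsdssdb", "dbbsssddbbs", "dbddsbbb", "dddsssbbbb", "dddssss"
Leaf count: 10

10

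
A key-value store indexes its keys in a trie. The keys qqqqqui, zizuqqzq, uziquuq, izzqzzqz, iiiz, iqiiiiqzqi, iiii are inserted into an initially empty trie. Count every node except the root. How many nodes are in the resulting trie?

Insert word by word; a character creates a node only if that edge doesn't already exist:
  "qqqqqui" → 7 new (q, q, q, q, q, u, i)
  "zizuqqzq" → 8 new (z, i, z, u, q, q, z, q)
  "uziquuq" → 7 new (u, z, i, q, u, u, q)
  "izzqzzqz" → 8 new (i, z, z, q, z, z, q, z)
  "iiiz" → prefix "i" already present; 3 new (i, i, z)
  "iqiiiiqzqi" → prefix "i" already present; 9 new (q, i, i, i, i, q, z, q, i)
  "iiii" → prefix "iii" already present; 1 new (i)
Total nodes = 7 + 8 + 7 + 8 + 3 + 9 + 1 = 43

43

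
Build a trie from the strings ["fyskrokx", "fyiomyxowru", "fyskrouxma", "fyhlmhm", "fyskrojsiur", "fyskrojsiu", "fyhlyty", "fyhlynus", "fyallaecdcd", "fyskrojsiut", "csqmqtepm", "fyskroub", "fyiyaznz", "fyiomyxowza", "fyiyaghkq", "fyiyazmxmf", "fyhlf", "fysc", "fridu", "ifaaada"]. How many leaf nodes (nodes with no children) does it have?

Leaves are exactly the stored words that no other stored word extends.
Those words: "csqmqtepm", "fridu", "fyallaecdcd", "fyhlf", "fyhlmhm", "fyhlynus", "fyhlyty", "fyiomyxowru", "fyiomyxowza", "fyiyaghkq", "fyiyazmxmf", "fyiyaznz", "fysc", "fyskrojsiur", "fyskrojsiut", "fyskrokx", "fyskroub", "fyskrouxma", "ifaaada"
Leaf count: 19

19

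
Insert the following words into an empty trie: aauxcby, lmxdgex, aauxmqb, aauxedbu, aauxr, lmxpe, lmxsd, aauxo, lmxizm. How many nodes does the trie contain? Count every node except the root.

Count nodes per top-level branch (shared prefixes stored once):
  'a'-branch (aauxcby, aauxedbu, aauxmqb, aauxo, aauxr): 16 nodes
  'l'-branch (lmxdgex, lmxizm, lmxpe, lmxsd): 14 nodes
Sum: 30

30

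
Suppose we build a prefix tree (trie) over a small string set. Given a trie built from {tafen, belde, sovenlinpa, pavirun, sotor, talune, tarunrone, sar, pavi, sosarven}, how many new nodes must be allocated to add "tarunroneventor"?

6

"tarunrone" is already a path in the trie; the remaining "ventor" must be added.
New nodes needed: |"tarunroneventor"| − 9 = 15 − 9 = 6.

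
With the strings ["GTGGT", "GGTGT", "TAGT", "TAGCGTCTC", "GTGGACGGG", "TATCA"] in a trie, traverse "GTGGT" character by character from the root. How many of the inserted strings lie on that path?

Walk "GTGGT" from the root; an end-of-word marker is hit whenever a stored word is a prefix of "GTGGT".
Prefixes of the query that are stored words: "GTGGT"
Count: 1

1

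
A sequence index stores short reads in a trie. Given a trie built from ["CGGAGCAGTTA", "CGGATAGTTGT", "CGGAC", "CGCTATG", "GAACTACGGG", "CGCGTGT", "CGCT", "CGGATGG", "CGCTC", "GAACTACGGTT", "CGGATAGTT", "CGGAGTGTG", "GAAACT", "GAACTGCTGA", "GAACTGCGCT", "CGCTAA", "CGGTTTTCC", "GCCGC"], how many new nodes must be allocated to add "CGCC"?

1

The longest prefix of "CGCC" already in the trie is "CGC" (length 3).
So 4 − 3 = 1 new nodes.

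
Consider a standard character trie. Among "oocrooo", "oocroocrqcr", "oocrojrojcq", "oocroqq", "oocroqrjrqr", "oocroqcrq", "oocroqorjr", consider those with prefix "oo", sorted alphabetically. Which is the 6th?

Filter for "oo…" and sort: "oocrojrojcq", "oocroocrqcr", "oocrooo", "oocroqcrq", "oocroqorjr", "oocroqq", "oocroqrjrqr"
The 6th is oocroqq.

oocroqq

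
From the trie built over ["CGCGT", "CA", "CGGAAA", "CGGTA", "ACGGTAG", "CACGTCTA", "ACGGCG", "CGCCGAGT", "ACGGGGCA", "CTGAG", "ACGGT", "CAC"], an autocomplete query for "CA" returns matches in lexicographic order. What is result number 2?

CAC

Filter for "CA…" and sort: "CA", "CAC", "CACGTCTA"
Position 2: CAC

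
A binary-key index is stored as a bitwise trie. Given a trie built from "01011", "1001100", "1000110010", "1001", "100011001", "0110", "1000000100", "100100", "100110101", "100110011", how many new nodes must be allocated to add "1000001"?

"100000" is already a path in the trie; the remaining "1" must be added.
Each of the 1 remaining characters creates one node.

1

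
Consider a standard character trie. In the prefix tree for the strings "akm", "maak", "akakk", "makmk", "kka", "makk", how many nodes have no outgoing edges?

6

Leaves are exactly the stored words that no other stored word extends.
Those words: "akakk", "akm", "kka", "maak", "makk", "makmk"
Leaf count: 6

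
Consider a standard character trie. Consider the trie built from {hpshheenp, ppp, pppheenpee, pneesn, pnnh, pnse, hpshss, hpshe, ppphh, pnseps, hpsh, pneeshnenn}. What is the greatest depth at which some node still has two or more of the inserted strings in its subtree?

5

Equivalently: take the maximum, over all pairs, of their longest common prefix length.
e.g. "pneeshnenn" and "pneesn" share the prefix "pnees" of length 5; no pair shares a longer one.
Longest shared-prefix length: 5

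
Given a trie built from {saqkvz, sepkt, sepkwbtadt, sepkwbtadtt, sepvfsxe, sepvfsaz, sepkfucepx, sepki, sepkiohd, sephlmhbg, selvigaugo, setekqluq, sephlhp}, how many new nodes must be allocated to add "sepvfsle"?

The longest prefix of "sepvfsle" already in the trie is "sepvfs" (length 6).
New nodes needed: |"sepvfsle"| − 6 = 8 − 6 = 2.

2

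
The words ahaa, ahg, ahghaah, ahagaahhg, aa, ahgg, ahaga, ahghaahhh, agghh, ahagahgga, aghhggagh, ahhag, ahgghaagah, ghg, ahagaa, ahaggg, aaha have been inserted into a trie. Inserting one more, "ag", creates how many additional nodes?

0

Every character of "ag" already lies on an existing path (it is a prefix of some stored word).
No new nodes are needed: 0.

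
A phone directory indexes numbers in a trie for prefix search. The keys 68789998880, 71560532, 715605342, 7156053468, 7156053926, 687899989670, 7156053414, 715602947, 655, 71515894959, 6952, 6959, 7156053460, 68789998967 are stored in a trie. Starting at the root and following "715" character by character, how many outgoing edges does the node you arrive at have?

The children of the "715" node are the distinct next characters among strings starting with "715".
Characters that immediately follow "715" among the stored strings: {1, 6}.
That node has 2 child edges.

2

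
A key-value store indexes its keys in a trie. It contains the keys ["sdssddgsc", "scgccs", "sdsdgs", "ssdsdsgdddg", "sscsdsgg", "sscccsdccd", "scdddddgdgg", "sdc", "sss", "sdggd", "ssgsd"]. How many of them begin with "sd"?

4

Walk to "sd"; the words in its subtree are exactly those with that prefix.
Words under "sd": sdc, sdggd, sdsdgs, sdssddgsc
Count: 4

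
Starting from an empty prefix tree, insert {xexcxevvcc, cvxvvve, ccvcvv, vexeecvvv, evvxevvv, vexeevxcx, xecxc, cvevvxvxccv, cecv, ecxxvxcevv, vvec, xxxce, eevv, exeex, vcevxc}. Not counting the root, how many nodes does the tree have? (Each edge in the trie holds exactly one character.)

For each word, the new-node count is its length minus the longest prefix already in the trie:
  "xexcxevvcc" → 10 new (x, e, x, c, x, e, v, v, c, c)
  "cvxvvve" → 7 new (c, v, x, v, v, v, e)
  "ccvcvv" → prefix "c" already present; 5 new (c, v, c, v, v)
  "vexeecvvv" → 9 new (v, e, x, e, e, c, v, v, v)
  "evvxevvv" → 8 new (e, v, v, x, e, v, v, v)
  "vexeevxcx" → prefix "vexee" already present; 4 new (v, x, c, x)
  "xecxc" → prefix "xe" already present; 3 new (c, x, c)
  "cvevvxvxccv" → prefix "cv" already present; 9 new (e, v, v, x, v, x, c, c, v)
  "cecv" → prefix "c" already present; 3 new (e, c, v)
  "ecxxvxcevv" → prefix "e" already present; 9 new (c, x, x, v, x, c, e, v, v)
  "vvec" → prefix "v" already present; 3 new (v, e, c)
  "xxxce" → prefix "x" already present; 4 new (x, x, c, e)
  "eevv" → prefix "e" already present; 3 new (e, v, v)
  "exeex" → prefix "e" already present; 4 new (x, e, e, x)
  "vcevxc" → prefix "v" already present; 5 new (c, e, v, x, c)
Total nodes = 10 + 7 + 5 + 9 + 8 + 4 + 3 + 9 + 3 + 9 + 3 + 4 + 3 + 4 + 5 = 86

86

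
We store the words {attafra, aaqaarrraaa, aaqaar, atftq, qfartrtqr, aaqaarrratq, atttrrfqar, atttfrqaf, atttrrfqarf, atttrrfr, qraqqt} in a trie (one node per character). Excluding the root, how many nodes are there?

50

Trace insertions, counting only characters that open a new branch:
  "attafra" → 7 new (a, t, t, a, f, r, a)
  "aaqaarrraaa" → prefix "a" already present; 10 new (a, q, a, a, r, r, r, a, a, a)
  "aaqaar" → prefix "aaqaar" already present; 0 new (none)
  "atftq" → prefix "at" already present; 3 new (f, t, q)
  "qfartrtqr" → 9 new (q, f, a, r, t, r, t, q, r)
  "aaqaarrratq" → prefix "aaqaarrra" already present; 2 new (t, q)
  "atttrrfqar" → prefix "att" already present; 7 new (t, r, r, f, q, a, r)
  "atttfrqaf" → prefix "attt" already present; 5 new (f, r, q, a, f)
  "atttrrfqarf" → prefix "atttrrfqar" already present; 1 new (f)
  "atttrrfr" → prefix "atttrrf" already present; 1 new (r)
  "qraqqt" → prefix "q" already present; 5 new (r, a, q, q, t)
Total nodes = 7 + 10 + 0 + 3 + 9 + 2 + 7 + 5 + 1 + 1 + 5 = 50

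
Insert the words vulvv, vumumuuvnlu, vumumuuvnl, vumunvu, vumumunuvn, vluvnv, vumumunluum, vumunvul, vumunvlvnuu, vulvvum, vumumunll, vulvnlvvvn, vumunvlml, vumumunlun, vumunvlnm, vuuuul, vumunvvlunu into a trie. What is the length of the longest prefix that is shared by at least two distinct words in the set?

Look for the deepest trie node that still has at least two words in its subtree.
e.g. "vumumuuvnl" and "vumumuuvnlu" share the prefix "vumumuuvnl" of length 10; no pair shares a longer one.
Longest shared-prefix length: 10

10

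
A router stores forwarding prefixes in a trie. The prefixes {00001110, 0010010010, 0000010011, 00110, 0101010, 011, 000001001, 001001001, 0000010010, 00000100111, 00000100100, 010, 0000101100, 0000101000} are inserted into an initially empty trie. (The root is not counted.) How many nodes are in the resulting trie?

Trace insertions, counting only characters that open a new branch:
  "00001110" → 8 new (0, 0, 0, 0, 1, 1, 1, 0)
  "0010010010" → prefix "00" already present; 8 new (1, 0, 0, 1, 0, 0, 1, 0)
  "0000010011" → prefix "0000" already present; 6 new (0, 1, 0, 0, 1, 1)
  "00110" → prefix "001" already present; 2 new (1, 0)
  "0101010" → prefix "0" already present; 6 new (1, 0, 1, 0, 1, 0)
  "011" → prefix "01" already present; 1 new (1)
  "000001001" → prefix "000001001" already present; 0 new (none)
  "001001001" → prefix "001001001" already present; 0 new (none)
  "0000010010" → prefix "000001001" already present; 1 new (0)
  "00000100111" → prefix "0000010011" already present; 1 new (1)
  "00000100100" → prefix "0000010010" already present; 1 new (0)
  "010" → prefix "010" already present; 0 new (none)
  "0000101100" → prefix "00001" already present; 5 new (0, 1, 1, 0, 0)
  "0000101000" → prefix "0000101" already present; 3 new (0, 0, 0)
Total nodes = 8 + 8 + 6 + 2 + 6 + 1 + 0 + 0 + 1 + 1 + 1 + 0 + 5 + 3 = 42

42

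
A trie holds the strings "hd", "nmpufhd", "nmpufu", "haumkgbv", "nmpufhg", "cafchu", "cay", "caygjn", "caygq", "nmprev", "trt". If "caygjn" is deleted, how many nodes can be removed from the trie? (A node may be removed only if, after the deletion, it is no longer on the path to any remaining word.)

Walk "caygjn" from the leaf back toward the root, removing each node that no remaining word uses.
The suffix "jn" (2 nodes) is used only by "caygjn"; the node for "cayg" still has the child "q", so pruning stops there.
Nodes removed: 2

2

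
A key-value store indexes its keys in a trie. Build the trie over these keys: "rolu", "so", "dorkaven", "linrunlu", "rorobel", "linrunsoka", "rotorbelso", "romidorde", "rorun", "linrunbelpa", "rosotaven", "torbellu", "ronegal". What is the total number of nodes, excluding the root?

73

Insert word by word; a character creates a node only if that edge doesn't already exist:
  "rolu" → 4 new (r, o, l, u)
  "so" → 2 new (s, o)
  "dorkaven" → 8 new (d, o, r, k, a, v, e, n)
  "linrunlu" → 8 new (l, i, n, r, u, n, l, u)
  "rorobel" → prefix "ro" already present; 5 new (r, o, b, e, l)
  "linrunsoka" → prefix "linrun" already present; 4 new (s, o, k, a)
  "rotorbelso" → prefix "ro" already present; 8 new (t, o, r, b, e, l, s, o)
  "romidorde" → prefix "ro" already present; 7 new (m, i, d, o, r, d, e)
  "rorun" → prefix "ror" already present; 2 new (u, n)
  "linrunbelpa" → prefix "linrun" already present; 5 new (b, e, l, p, a)
  "rosotaven" → prefix "ro" already present; 7 new (s, o, t, a, v, e, n)
  "torbellu" → 8 new (t, o, r, b, e, l, l, u)
  "ronegal" → prefix "ro" already present; 5 new (n, e, g, a, l)
Total nodes = 4 + 2 + 8 + 8 + 5 + 4 + 8 + 7 + 2 + 5 + 7 + 8 + 5 = 73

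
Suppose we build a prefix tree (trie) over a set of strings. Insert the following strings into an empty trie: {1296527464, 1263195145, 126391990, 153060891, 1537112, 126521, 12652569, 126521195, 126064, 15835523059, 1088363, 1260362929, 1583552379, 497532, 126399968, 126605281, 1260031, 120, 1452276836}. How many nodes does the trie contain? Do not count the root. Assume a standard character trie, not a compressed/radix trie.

Insert word by word; a character creates a node only if that edge doesn't already exist:
  "1296527464" → 10 new (1, 2, 9, 6, 5, 2, 7, 4, 6, 4)
  "1263195145" → prefix "12" already present; 8 new (6, 3, 1, 9, 5, 1, 4, 5)
  "126391990" → prefix "1263" already present; 5 new (9, 1, 9, 9, 0)
  "153060891" → prefix "1" already present; 8 new (5, 3, 0, 6, 0, 8, 9, 1)
  "1537112" → prefix "153" already present; 4 new (7, 1, 1, 2)
  "126521" → prefix "126" already present; 3 new (5, 2, 1)
  "12652569" → prefix "12652" already present; 3 new (5, 6, 9)
  "126521195" → prefix "126521" already present; 3 new (1, 9, 5)
  "126064" → prefix "126" already present; 3 new (0, 6, 4)
  "15835523059" → prefix "15" already present; 9 new (8, 3, 5, 5, 2, 3, 0, 5, 9)
  "1088363" → prefix "1" already present; 6 new (0, 8, 8, 3, 6, 3)
  "1260362929" → prefix "1260" already present; 6 new (3, 6, 2, 9, 2, 9)
  "1583552379" → prefix "15835523" already present; 2 new (7, 9)
  "497532" → 6 new (4, 9, 7, 5, 3, 2)
  "126399968" → prefix "12639" already present; 4 new (9, 9, 6, 8)
  "126605281" → prefix "126" already present; 6 new (6, 0, 5, 2, 8, 1)
  "1260031" → prefix "1260" already present; 3 new (0, 3, 1)
  "120" → prefix "12" already present; 1 new (0)
  "1452276836" → prefix "1" already present; 9 new (4, 5, 2, 2, 7, 6, 8, 3, 6)
Total nodes = 10 + 8 + 5 + 8 + 4 + 3 + 3 + 3 + 3 + 9 + 6 + 6 + 2 + 6 + 4 + 6 + 3 + 1 + 9 = 99

99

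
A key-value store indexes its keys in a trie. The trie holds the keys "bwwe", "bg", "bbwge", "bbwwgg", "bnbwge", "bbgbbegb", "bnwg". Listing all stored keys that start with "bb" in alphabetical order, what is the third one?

DFS of the "bb" subtree visits, in order: "bbgbbegb", "bbwge", "bbwwgg"
Position 3: bbwwgg

bbwwgg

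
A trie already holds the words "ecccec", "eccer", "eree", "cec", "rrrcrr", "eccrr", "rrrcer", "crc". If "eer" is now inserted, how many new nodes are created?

Walking "eer" from the root, the first 1 characters ("e") follow existing edges; "e" is the first miss.
So 3 − 1 = 2 new nodes.

2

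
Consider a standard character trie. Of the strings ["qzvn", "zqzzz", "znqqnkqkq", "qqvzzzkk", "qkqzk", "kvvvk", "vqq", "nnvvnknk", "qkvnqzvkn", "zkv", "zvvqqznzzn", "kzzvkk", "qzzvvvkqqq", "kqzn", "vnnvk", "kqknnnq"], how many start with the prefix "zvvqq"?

Walk to "zvvqq"; the words in its subtree are exactly those with that prefix.
Matches: "zvvqqznzzn"
Count: 1

1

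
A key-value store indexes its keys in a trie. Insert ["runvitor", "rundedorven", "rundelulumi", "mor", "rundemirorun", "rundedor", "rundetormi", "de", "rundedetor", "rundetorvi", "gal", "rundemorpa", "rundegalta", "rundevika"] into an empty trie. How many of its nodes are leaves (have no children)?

Leaves are exactly the stored words that no other stored word extends.
Those words: "de", "gal", "mor", "rundedetor", "rundedorven", "rundegalta", "rundelulumi", "rundemirorun", "rundemorpa", "rundetormi", "rundetorvi", "rundevika", "runvitor"
Leaf count: 13

13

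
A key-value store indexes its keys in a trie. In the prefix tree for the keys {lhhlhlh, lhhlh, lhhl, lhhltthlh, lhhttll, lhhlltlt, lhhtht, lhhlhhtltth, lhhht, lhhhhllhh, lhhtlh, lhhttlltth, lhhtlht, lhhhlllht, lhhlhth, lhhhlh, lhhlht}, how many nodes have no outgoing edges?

12

Leaves are exactly the stored words that no other stored word extends.
Those words: "lhhhhllhh", "lhhhlh", "lhhhlllht", "lhhht", "lhhlhhtltth", "lhhlhlh", "lhhlhth", "lhhlltlt", "lhhltthlh", "lhhtht", "lhhtlht", "lhhttlltth"
Leaf count: 12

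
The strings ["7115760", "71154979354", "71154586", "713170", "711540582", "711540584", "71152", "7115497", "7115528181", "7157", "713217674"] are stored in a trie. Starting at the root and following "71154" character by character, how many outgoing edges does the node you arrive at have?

3

The children of the "71154" node are the distinct next characters among strings starting with "71154".
Characters that immediately follow "71154" among the stored strings: {0, 5, 9}.
That node has 3 child edges.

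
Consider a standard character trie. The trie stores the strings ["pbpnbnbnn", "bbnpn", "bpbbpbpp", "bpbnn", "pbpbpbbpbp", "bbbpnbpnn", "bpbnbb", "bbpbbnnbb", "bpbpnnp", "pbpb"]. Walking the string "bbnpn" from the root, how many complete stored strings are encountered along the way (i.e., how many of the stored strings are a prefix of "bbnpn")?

Check each prefix of "bbnpn" against the stored set — each match is an end-marker on the path.
Prefixes of the query that are stored words: "bbnpn"
Count: 1

1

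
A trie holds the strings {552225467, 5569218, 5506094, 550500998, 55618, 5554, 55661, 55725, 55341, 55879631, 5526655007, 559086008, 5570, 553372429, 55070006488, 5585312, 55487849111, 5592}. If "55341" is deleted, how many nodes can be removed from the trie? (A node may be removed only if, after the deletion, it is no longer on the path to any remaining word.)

2

Walk "55341" from the leaf back toward the root, removing each node that no remaining word uses.
The suffix "41" (2 nodes) is used only by "55341"; the node for "553" still has the child "3", so pruning stops there.
Nodes removed: 2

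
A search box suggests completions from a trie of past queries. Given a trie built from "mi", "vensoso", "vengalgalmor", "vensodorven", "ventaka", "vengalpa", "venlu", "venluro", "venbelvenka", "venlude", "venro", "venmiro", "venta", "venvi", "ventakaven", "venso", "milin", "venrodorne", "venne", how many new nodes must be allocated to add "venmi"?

0

Every character of "venmi" already lies on an existing path (it is a prefix of some stored word).
No new nodes are needed: 0.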